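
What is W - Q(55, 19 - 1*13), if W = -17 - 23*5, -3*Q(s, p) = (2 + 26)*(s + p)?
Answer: 1312/3 ≈ 437.33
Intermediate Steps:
Q(s, p) = -28*p/3 - 28*s/3 (Q(s, p) = -(2 + 26)*(s + p)/3 = -28*(p + s)/3 = -(28*p + 28*s)/3 = -28*p/3 - 28*s/3)
W = -132 (W = -17 - 115 = -132)
W - Q(55, 19 - 1*13) = -132 - (-28*(19 - 1*13)/3 - 28/3*55) = -132 - (-28*(19 - 13)/3 - 1540/3) = -132 - (-28/3*6 - 1540/3) = -132 - (-56 - 1540/3) = -132 - 1*(-1708/3) = -132 + 1708/3 = 1312/3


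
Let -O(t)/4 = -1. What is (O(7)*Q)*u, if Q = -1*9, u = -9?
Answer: 324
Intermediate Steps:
O(t) = 4 (O(t) = -4*(-1) = 4)
Q = -9
(O(7)*Q)*u = (4*(-9))*(-9) = -36*(-9) = 324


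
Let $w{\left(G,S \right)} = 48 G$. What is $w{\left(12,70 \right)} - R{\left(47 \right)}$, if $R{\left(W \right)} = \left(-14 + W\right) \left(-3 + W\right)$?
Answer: $-876$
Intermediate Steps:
$w{\left(12,70 \right)} - R{\left(47 \right)} = 48 \cdot 12 - \left(42 + 47^{2} - 799\right) = 576 - \left(42 + 2209 - 799\right) = 576 - 1452 = -876$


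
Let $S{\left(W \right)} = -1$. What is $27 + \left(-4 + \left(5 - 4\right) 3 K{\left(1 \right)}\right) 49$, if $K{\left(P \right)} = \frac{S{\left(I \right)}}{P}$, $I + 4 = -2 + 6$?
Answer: $-316$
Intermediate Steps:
$I = 0$ ($I = -4 + \left(-2 + 6\right) = -4 + 4 = 0$)
$K{\left(P \right)} = - \frac{1}{P}$
$27 + \left(-4 + \left(5 - 4\right) 3 K{\left(1 \right)}\right) 49 = 27 + \left(-4 + \left(5 - 4\right) 3 \left(- 1^{-1}\right)\right) 49 = 27 + \left(-4 + 1 \cdot 3 \left(\left(-1\right) 1\right)\right) 49 = 27 + \left(-4 + 3 \left(-1\right)\right) 49 = 27 + \left(-4 - 3\right) 49 = 27 - 343 = -316$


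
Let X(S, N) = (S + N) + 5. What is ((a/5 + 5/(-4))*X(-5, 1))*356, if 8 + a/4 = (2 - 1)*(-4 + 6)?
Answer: -10769/5 ≈ -2153.8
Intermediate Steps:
X(S, N) = 5 + N + S (X(S, N) = (N + S) + 5 = 5 + N + S)
a = -24 (a = -32 + 4*((2 - 1)*(-4 + 6)) = -32 + 4*(1*2) = -32 + 4*2 = -32 + 8 = -24)
((a/5 + 5/(-4))*X(-5, 1))*356 = ((-24/5 + 5/(-4))*(5 + 1 - 5))*356 = ((-24*⅕ + 5*(-¼))*1)*356 = ((-24/5 - 5/4)*1)*356 = -121/20*1*356 = -121/20*356 = -10769/5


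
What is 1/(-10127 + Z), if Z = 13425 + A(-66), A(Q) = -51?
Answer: 1/3247 ≈ 0.00030798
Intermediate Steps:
Z = 13374 (Z = 13425 - 51 = 13374)
1/(-10127 + Z) = 1/(-10127 + 13374) = 1/3247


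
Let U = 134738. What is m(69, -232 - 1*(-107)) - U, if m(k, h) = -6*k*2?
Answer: -135566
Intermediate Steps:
m(k, h) = -12*k
m(69, -232 - 1*(-107)) - U = -12*69 - 1*134738 = -828 - 134738 = -135566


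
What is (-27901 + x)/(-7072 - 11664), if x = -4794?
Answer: 32695/18736 ≈ 1.7450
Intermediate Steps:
(-27901 + x)/(-7072 - 11664) = (-27901 - 4794)/(-7072 - 11664) = -32695/(-18736) = -32695*(-1/18736) = 32695/18736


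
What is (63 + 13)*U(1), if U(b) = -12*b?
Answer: -912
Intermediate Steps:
(63 + 13)*U(1) = (63 + 13)*(-12*1) = 76*(-12) = -912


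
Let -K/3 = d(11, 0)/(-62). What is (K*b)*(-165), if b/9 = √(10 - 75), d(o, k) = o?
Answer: -49005*I*√65/62 ≈ -6372.4*I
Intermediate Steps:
b = 9*I*√65 (b = 9*√(10 - 75) = 9*√(-65) = 9*(I*√65) = 9*I*√65 ≈ 72.56*I)
K = 33/62 (K = -33/(-62) = -33*(-1)/62 = -3*(-11/62) = 33/62 ≈ 0.53226)
(K*b)*(-165) = (33*(9*I*√65)/62)*(-165) = (297*I*√65/62)*(-165) = -49005*I*√65/62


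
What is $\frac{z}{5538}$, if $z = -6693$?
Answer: $- \frac{2231}{1846} \approx -1.2086$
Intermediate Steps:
$\frac{z}{5538} = - \frac{6693}{5538} = \left(-6693\right) \frac{1}{5538} = - \frac{2231}{1846}$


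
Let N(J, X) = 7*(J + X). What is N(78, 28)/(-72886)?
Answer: -371/36443 ≈ -0.010180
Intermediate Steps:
N(J, X) = 7*J + 7*X
N(78, 28)/(-72886) = (7*78 + 7*28)/(-72886) = (546 + 196)*(-1/72886) = 742*(-1/72886) = -371/36443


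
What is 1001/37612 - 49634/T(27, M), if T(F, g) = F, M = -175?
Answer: -1866806981/1015524 ≈ -1838.3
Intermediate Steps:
1001/37612 - 49634/T(27, M) = 1001/37612 - 49634/27 = -1866806981/1015524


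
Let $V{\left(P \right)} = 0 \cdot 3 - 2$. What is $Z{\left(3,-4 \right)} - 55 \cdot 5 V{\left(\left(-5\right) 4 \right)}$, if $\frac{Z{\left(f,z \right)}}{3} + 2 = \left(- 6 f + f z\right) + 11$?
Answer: $487$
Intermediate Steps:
$V{\left(P \right)} = -2$ ($V{\left(P \right)} = 0 - 2 = -2$)
$Z{\left(f,z \right)} = 27 - 18 f + 3 f z$ ($Z{\left(f,z \right)} = -6 + 3 \left(\left(- 6 f + f z\right) + 11\right) = -6 + 3 \left(11 - 6 f + f z\right) = -6 + \left(33 - 18 f + 3 f z\right) = 27 - 18 f + 3 f z$)
$Z{\left(3,-4 \right)} - 55 \cdot 5 V{\left(\left(-5\right) 4 \right)} = \left(27 - 54 + 3 \cdot 3 \left(-4\right)\right) - 55 \cdot 5 \left(-2\right) = \left(27 - 54 - 36\right) - -550 = -63 + 550 = 487$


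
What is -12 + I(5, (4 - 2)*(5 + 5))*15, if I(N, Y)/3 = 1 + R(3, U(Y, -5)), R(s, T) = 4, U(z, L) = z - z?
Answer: 213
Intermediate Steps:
U(z, L) = 0
I(N, Y) = 15 (I(N, Y) = 3*(1 + 4) = 3*5 = 15)
-12 + I(5, (4 - 2)*(5 + 5))*15 = -12 + 15*15 = -12 + 225 = 213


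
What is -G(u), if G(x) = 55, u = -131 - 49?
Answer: -55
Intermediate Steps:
u = -180
-G(u) = -1*55 = -55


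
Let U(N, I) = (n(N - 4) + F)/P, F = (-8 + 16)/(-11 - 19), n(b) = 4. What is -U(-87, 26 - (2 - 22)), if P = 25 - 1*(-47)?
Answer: -7/135 ≈ -0.051852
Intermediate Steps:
F = -4/15 (F = 8/(-30) = 8*(-1/30) = -4/15 ≈ -0.26667)
P = 72 (P = 25 + 47 = 72)
U(N, I) = 7/135 (U(N, I) = (4 - 4/15)/72 = (56/15)*(1/72) = 7/135)
-U(-87, 26 - (2 - 22)) = -1*7/135 = -7/135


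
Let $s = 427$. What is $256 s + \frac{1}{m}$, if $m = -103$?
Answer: $\frac{11259135}{103} \approx 1.0931 \cdot 10^{5}$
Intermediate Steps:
$256 s + \frac{1}{m} = 256 \cdot 427 + \frac{1}{-103} = 109312 - \frac{1}{103} = \frac{11259135}{103}$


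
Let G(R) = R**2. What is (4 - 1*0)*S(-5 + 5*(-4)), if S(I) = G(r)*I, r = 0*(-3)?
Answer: 0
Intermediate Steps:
r = 0
S(I) = 0 (S(I) = 0**2*I = 0*I = 0)
(4 - 1*0)*S(-5 + 5*(-4)) = (4 - 1*0)*0 = (4 + 0)*0 = 4*0 = 0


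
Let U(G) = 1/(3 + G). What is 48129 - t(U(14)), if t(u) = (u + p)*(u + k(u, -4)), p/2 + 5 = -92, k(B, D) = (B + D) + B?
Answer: 13694976/289 ≈ 47387.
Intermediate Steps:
k(B, D) = D + 2*B
p = -194 (p = -10 + 2*(-92) = -10 - 184 = -194)
t(u) = (-194 + u)*(-4 + 3*u) (t(u) = (u - 194)*(u + (-4 + 2*u)) = (-194 + u)*(-4 + 3*u))
48129 - t(U(14)) = 48129 - (776 - 586/(3 + 14) + 3*(1/(3 + 14))²) = 48129 - (776 - 586/17 + 3*(1/17)²) = 48129 - (776 - 586*1/17 + 3*(1/17)²) = 48129 - (776 - 586/17 + 3*(1/289)) = 48129 - (776 - 586/17 + 3/289) = 48129 - 1*214305/289 = 48129 - 214305/289 = 13694976/289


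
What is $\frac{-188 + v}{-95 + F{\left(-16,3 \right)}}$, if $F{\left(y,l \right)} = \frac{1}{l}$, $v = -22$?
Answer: $\frac{315}{142} \approx 2.2183$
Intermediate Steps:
$\frac{-188 + v}{-95 + F{\left(-16,3 \right)}} = \frac{-188 - 22}{-95 + \frac{1}{3}} = - \frac{210}{-95 + \frac{1}{3}} = - \frac{210}{- \frac{284}{3}} = \left(-210\right) \left(- \frac{3}{284}\right) = \frac{315}{142}$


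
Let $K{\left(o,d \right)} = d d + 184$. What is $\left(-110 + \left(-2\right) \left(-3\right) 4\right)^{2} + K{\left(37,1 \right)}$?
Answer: $7581$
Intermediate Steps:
$K{\left(o,d \right)} = 184 + d^{2}$ ($K{\left(o,d \right)} = d^{2} + 184 = 184 + d^{2}$)
$\left(-110 + \left(-2\right) \left(-3\right) 4\right)^{2} + K{\left(37,1 \right)} = \left(-110 + \left(-2\right) \left(-3\right) 4\right)^{2} + \left(184 + 1^{2}\right) = \left(-110 + 6 \cdot 4\right)^{2} + \left(184 + 1\right) = \left(-110 + 24\right)^{2} + 185 = \left(-86\right)^{2} + 185 = 7396 + 185 = 7581$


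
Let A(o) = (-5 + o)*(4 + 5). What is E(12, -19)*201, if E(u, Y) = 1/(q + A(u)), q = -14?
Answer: 201/49 ≈ 4.1020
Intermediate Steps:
A(o) = -45 + 9*o (A(o) = (-5 + o)*9 = -45 + 9*o)
E(u, Y) = 1/(-59 + 9*u) (E(u, Y) = 1/(-14 + (-45 + 9*u)) = 1/(-59 + 9*u))
E(12, -19)*201 = 201/(-59 + 9*12) = 201/(-59 + 108) = 201/49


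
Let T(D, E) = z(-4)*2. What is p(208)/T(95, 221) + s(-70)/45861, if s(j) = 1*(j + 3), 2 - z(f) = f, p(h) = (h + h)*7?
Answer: 3709623/15287 ≈ 242.67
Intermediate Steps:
p(h) = 14*h (p(h) = (2*h)*7 = 14*h)
z(f) = 2 - f
s(j) = 3 + j (s(j) = 1*(3 + j) = 3 + j)
T(D, E) = 12 (T(D, E) = (2 - 1*(-4))*2 = (2 + 4)*2 = 6*2 = 12)
p(208)/T(95, 221) + s(-70)/45861 = (14*208)/12 + (3 - 70)/45861 = 2912*(1/12) - 67*1/45861 = 728/3 - 67/45861 = 3709623/15287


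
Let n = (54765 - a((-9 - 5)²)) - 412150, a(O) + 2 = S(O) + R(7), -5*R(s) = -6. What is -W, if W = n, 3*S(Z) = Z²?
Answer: 5552843/15 ≈ 3.7019e+5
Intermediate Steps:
R(s) = 6/5 (R(s) = -⅕*(-6) = 6/5)
S(Z) = Z²/3
a(O) = -⅘ + O²/3 (a(O) = -2 + (O²/3 + 6/5) = -2 + (6/5 + O²/3) = -⅘ + O²/3)
n = -5552843/15 (n = (54765 - (-⅘ + ((-9 - 5)²)²/3)) - 412150 = (54765 - (-⅘ + ((-14)²)²/3)) - 412150 = (54765 - (-⅘ + (⅓)*196²)) - 412150 = (54765 - (-⅘ + (⅓)*38416)) - 412150 = (54765 - (-⅘ + 38416/3)) - 412150 = (54765 - 1*192068/15) - 412150 = (54765 - 192068/15) - 412150 = 629407/15 - 412150 = -5552843/15 ≈ -3.7019e+5)
W = -5552843/15 ≈ -3.7019e+5
-W = -1*(-5552843/15) = 5552843/15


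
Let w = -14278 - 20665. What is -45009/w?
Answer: 45009/34943 ≈ 1.2881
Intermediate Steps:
w = -34943
-45009/w = -45009/(-34943) = -45009*(-1/34943) = 45009/34943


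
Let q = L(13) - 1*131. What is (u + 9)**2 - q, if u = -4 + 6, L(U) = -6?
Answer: 258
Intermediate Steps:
u = 2
q = -137 (q = -6 - 1*131 = -6 - 131 = -137)
(u + 9)**2 - q = (2 + 9)**2 - 1*(-137) = 11**2 + 137 = 121 + 137 = 258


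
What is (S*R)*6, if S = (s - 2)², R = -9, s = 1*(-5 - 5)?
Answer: -7776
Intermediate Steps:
s = -10 (s = 1*(-10) = -10)
S = 144 (S = (-10 - 2)² = (-12)² = 144)
(S*R)*6 = (144*(-9))*6 = -1296*6 = -7776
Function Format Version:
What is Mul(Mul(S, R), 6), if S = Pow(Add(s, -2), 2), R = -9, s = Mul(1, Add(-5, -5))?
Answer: -7776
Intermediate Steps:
s = -10 (s = Mul(1, -10) = -10)
S = 144 (S = Pow(Add(-10, -2), 2) = Pow(-12, 2) = 144)
Mul(Mul(S, R), 6) = Mul(Mul(144, -9), 6) = Mul(-1296, 6) = -7776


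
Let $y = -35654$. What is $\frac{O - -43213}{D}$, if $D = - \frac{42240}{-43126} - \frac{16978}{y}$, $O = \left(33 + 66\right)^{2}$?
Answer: $\frac{20378772503414}{559554547} \approx 36420.0$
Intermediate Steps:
$O = 9801$ ($O = 99^{2} = 9801$)
$D = \frac{559554547}{384403601}$ ($D = - \frac{42240}{-43126} - \frac{16978}{-35654} = \left(-42240\right) \left(- \frac{1}{43126}\right) - - \frac{8489}{17827} = \frac{21120}{21563} + \frac{8489}{17827} = \frac{559554547}{384403601} \approx 1.4556$)
$\frac{O - -43213}{D} = \frac{9801 - -43213}{\frac{559554547}{384403601}} = \left(9801 + 43213\right) \frac{384403601}{559554547} = 53014 \cdot \frac{384403601}{559554547} = \frac{20378772503414}{559554547}$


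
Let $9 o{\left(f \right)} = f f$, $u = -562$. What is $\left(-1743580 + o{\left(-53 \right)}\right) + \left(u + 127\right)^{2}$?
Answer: $- \frac{13986386}{9} \approx -1.554 \cdot 10^{6}$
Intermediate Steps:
$o{\left(f \right)} = \frac{f^{2}}{9}$ ($o{\left(f \right)} = \frac{f f}{9} = \frac{f^{2}}{9}$)
$\left(-1743580 + o{\left(-53 \right)}\right) + \left(u + 127\right)^{2} = \left(-1743580 + \frac{\left(-53\right)^{2}}{9}\right) + \left(-562 + 127\right)^{2} = \left(-1743580 + \frac{1}{9} \cdot 2809\right) + \left(-435\right)^{2} = \left(-1743580 + \frac{2809}{9}\right) + 189225 = - \frac{15689411}{9} + 189225 = - \frac{13986386}{9}$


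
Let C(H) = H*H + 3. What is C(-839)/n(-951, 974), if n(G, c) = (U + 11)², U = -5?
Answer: 175981/9 ≈ 19553.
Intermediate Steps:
n(G, c) = 36 (n(G, c) = (-5 + 11)² = 6² = 36)
C(H) = 3 + H² (C(H) = H² + 3 = 3 + H²)
C(-839)/n(-951, 974) = (3 + (-839)²)/36 = (3 + 703921)*(1/36) = 703924*(1/36) = 175981/9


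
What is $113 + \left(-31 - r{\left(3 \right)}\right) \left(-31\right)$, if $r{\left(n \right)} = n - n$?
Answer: $1074$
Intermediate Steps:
$r{\left(n \right)} = 0$
$113 + \left(-31 - r{\left(3 \right)}\right) \left(-31\right) = 113 + \left(-31 - 0\right) \left(-31\right) = 113 + \left(-31 + 0\right) \left(-31\right) = 113 - -961 = 113 + 961 = 1074$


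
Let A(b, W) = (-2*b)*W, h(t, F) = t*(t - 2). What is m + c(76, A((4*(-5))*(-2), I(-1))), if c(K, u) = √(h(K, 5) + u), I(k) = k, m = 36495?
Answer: 36495 + 2*√1426 ≈ 36571.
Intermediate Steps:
h(t, F) = t*(-2 + t)
A(b, W) = -2*W*b
c(K, u) = √(u + K*(-2 + K)) (c(K, u) = √(K*(-2 + K) + u) = √(u + K*(-2 + K)))
m + c(76, A((4*(-5))*(-2), I(-1))) = 36495 + √(-2*(-1)*(4*(-5))*(-2) + 76*(-2 + 76)) = 36495 + √(-2*(-1)*(-20*(-2)) + 76*74) = 36495 + √(-2*(-1)*40 + 5624) = 36495 + √(80 + 5624) = 36495 + √5704 = 36495 + 2*√1426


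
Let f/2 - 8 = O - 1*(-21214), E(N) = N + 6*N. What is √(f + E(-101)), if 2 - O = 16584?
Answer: √8573 ≈ 92.590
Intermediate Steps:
E(N) = 7*N
O = -16582 (O = 2 - 1*16584 = 2 - 16584 = -16582)
f = 9280 (f = 16 + 2*(-16582 - 1*(-21214)) = 16 + 2*(-16582 + 21214) = 16 + 2*4632 = 16 + 9264 = 9280)
√(f + E(-101)) = √(9280 + 7*(-101)) = √(9280 - 707) = √8573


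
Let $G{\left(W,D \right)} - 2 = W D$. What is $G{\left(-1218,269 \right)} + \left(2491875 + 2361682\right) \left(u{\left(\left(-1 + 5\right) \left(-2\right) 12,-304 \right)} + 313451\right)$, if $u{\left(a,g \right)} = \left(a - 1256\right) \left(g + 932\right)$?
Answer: $-2599589724625$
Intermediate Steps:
$G{\left(W,D \right)} = 2 + D W$ ($G{\left(W,D \right)} = 2 + W D = 2 + D W$)
$u{\left(a,g \right)} = \left(-1256 + a\right) \left(932 + g\right)$
$G{\left(-1218,269 \right)} + \left(2491875 + 2361682\right) \left(u{\left(\left(-1 + 5\right) \left(-2\right) 12,-304 \right)} + 313451\right) = \left(2 + 269 \left(-1218\right)\right) + \left(2491875 + 2361682\right) \left(\left(-1170592 - -381824 + 932 \left(-1 + 5\right) \left(-2\right) 12 + \left(-1 + 5\right) \left(-2\right) 12 \left(-304\right)\right) + 313451\right) = \left(2 - 327642\right) + 4853557 \left(\left(-1170592 + 381824 + 932 \cdot 4 \left(-2\right) 12 + 4 \left(-2\right) 12 \left(-304\right)\right) + 313451\right) = -327640 + 4853557 \left(\left(-1170592 + 381824 + 932 \left(\left(-8\right) 12\right) + \left(-8\right) 12 \left(-304\right)\right) + 313451\right) = -327640 + 4853557 \left(\left(-1170592 + 381824 + 932 \left(-96\right) - -29184\right) + 313451\right) = -327640 + 4853557 \left(\left(-1170592 + 381824 - 89472 + 29184\right) + 313451\right) = -327640 + 4853557 \left(-849056 + 313451\right) = -327640 + 4853557 \left(-535605\right) = -327640 - 2599589396985 = -2599589724625$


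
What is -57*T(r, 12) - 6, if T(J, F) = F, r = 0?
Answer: -690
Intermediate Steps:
-57*T(r, 12) - 6 = -57*12 - 6 = -684 - 6 = -690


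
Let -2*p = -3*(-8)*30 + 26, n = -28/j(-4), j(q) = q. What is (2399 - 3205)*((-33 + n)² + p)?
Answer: -244218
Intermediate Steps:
n = 7 (n = -28/(-4) = -28*(-¼) = 7)
p = -373 (p = -(-3*(-8)*30 + 26)/2 = -(24*30 + 26)/2 = -(720 + 26)/2 = -½*746 = -373)
(2399 - 3205)*((-33 + n)² + p) = (2399 - 3205)*((-33 + 7)² - 373) = -806*((-26)² - 373) = -806*(676 - 373) = -806*303 = -244218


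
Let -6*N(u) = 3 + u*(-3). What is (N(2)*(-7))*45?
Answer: -315/2 ≈ -157.50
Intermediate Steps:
N(u) = -1/2 + u/2 (N(u) = -(3 + u*(-3))/6 = -(3 - 3*u)/6 = -1/2 + u/2)
(N(2)*(-7))*45 = ((-1/2 + (1/2)*2)*(-7))*45 = ((-1/2 + 1)*(-7))*45 = ((1/2)*(-7))*45 = -7/2*45 = -315/2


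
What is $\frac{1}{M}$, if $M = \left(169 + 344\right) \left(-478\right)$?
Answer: $- \frac{1}{245214} \approx -4.0781 \cdot 10^{-6}$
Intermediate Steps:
$M = -245214$ ($M = 513 \left(-478\right) = -245214$)
$\frac{1}{M} = \frac{1}{-245214} = - \frac{1}{245214}$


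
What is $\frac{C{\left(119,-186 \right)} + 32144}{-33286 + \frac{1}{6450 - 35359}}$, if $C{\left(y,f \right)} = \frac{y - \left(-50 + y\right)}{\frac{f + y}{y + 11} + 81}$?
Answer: $- \frac{9722940033348}{10068178433425} \approx -0.96571$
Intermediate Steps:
$C{\left(y,f \right)} = \frac{50}{81 + \frac{f + y}{11 + y}}$ ($C{\left(y,f \right)} = \frac{50}{\frac{f + y}{11 + y} + 81} = \frac{50}{81 + \frac{f + y}{11 + y}}$)
$\frac{C{\left(119,-186 \right)} + 32144}{-33286 + \frac{1}{6450 - 35359}} = \frac{\frac{50 \left(11 + 119\right)}{891 - 186 + 82 \cdot 119} + 32144}{-33286 + \frac{1}{6450 - 35359}} = \frac{50 \frac{1}{891 - 186 + 9758} \cdot 130 + 32144}{-33286 + \frac{1}{-28909}} = \frac{50 \cdot \frac{1}{10463} \cdot 130 + 32144}{-33286 - \frac{1}{28909}} = \frac{50 \cdot \frac{1}{10463} \cdot 130 + 32144}{- \frac{962264975}{28909}} = \left(\frac{6500}{10463} + 32144\right) \left(- \frac{28909}{962264975}\right) = \frac{336329172}{10463} \left(- \frac{28909}{962264975}\right) = - \frac{9722940033348}{10068178433425}$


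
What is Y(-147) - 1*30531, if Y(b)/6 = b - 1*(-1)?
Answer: -31407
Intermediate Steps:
Y(b) = 6 + 6*b (Y(b) = 6*(b - 1*(-1)) = 6*(b + 1) = 6*(1 + b) = 6 + 6*b)
Y(-147) - 1*30531 = (6 + 6*(-147)) - 1*30531 = (6 - 882) - 30531 = -876 - 30531 = -31407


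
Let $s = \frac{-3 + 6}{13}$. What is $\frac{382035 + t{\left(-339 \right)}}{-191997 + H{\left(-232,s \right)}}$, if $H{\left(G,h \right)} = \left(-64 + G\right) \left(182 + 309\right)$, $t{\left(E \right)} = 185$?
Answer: $- \frac{382220}{337333} \approx -1.1331$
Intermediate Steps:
$s = \frac{3}{13}$ ($s = \frac{1}{13} \cdot 3 = \frac{3}{13} \approx 0.23077$)
$H{\left(G,h \right)} = -31424 + 491 G$ ($H{\left(G,h \right)} = \left(-64 + G\right) 491 = -31424 + 491 G$)
$\frac{382035 + t{\left(-339 \right)}}{-191997 + H{\left(-232,s \right)}} = \frac{382035 + 185}{-191997 + \left(-31424 + 491 \left(-232\right)\right)} = \frac{382220}{-191997 - 145336} = \frac{382220}{-337333} = 382220 \left(- \frac{1}{337333}\right) = - \frac{382220}{337333}$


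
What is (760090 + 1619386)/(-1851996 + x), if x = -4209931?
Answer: -2379476/6061927 ≈ -0.39253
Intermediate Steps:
(760090 + 1619386)/(-1851996 + x) = (760090 + 1619386)/(-1851996 - 4209931) = 2379476/(-6061927) = 2379476*(-1/6061927) = -2379476/6061927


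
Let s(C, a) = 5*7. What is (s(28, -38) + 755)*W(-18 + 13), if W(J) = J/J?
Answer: 790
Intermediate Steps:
s(C, a) = 35
W(J) = 1
(s(28, -38) + 755)*W(-18 + 13) = (35 + 755)*1 = 790*1 = 790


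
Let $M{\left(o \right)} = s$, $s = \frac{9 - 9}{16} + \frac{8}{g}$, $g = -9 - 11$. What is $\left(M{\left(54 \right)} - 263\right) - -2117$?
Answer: $\frac{9268}{5} \approx 1853.6$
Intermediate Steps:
$g = -20$
$s = - \frac{2}{5}$ ($s = \frac{9 - 9}{16} + \frac{8}{-20} = \left(9 - 9\right) \frac{1}{16} + 8 \left(- \frac{1}{20}\right) = 0 \cdot \frac{1}{16} - \frac{2}{5} = 0 - \frac{2}{5} = - \frac{2}{5} \approx -0.4$)
$M{\left(o \right)} = - \frac{2}{5}$
$\left(M{\left(54 \right)} - 263\right) - -2117 = \left(- \frac{2}{5} - 263\right) - -2117 = - \frac{1317}{5} + 2117 = \frac{9268}{5}$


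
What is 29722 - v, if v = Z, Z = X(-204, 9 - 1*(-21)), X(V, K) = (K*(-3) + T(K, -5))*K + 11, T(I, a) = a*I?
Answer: 36911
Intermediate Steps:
T(I, a) = I*a
X(V, K) = 11 - 8*K**2 (X(V, K) = (K*(-3) + K*(-5))*K + 11 = (-3*K - 5*K)*K + 11 = (-8*K)*K + 11 = -8*K**2 + 11 = 11 - 8*K**2)
Z = -7189 (Z = 11 - 8*(9 - 1*(-21))**2 = 11 - 8*(9 + 21)**2 = 11 - 8*30**2 = 11 - 8*900 = 11 - 7200 = -7189)
v = -7189
29722 - v = 29722 - 1*(-7189) = 29722 + 7189 = 36911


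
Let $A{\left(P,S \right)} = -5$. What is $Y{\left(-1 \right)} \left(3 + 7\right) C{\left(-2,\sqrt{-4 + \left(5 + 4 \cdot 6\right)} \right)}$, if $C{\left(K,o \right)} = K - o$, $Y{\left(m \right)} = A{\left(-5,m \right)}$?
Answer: $350$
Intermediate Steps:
$Y{\left(m \right)} = -5$
$Y{\left(-1 \right)} \left(3 + 7\right) C{\left(-2,\sqrt{-4 + \left(5 + 4 \cdot 6\right)} \right)} = - 5 \left(3 + 7\right) \left(-2 - \sqrt{-4 + \left(5 + 4 \cdot 6\right)}\right) = \left(-5\right) 10 \left(-2 - \sqrt{-4 + \left(5 + 24\right)}\right) = - 50 \left(-2 - \sqrt{-4 + 29}\right) = - 50 \left(-2 - \sqrt{25}\right) = - 50 \left(-2 - 5\right) = \left(-50\right) \left(-7\right) = 350$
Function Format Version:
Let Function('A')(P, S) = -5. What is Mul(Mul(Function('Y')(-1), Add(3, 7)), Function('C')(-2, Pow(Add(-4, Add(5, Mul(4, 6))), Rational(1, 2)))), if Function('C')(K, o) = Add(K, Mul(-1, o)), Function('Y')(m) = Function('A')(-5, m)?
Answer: 350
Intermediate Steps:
Function('Y')(m) = -5
Mul(Mul(Function('Y')(-1), Add(3, 7)), Function('C')(-2, Pow(Add(-4, Add(5, Mul(4, 6))), Rational(1, 2)))) = Mul(Mul(-5, Add(3, 7)), Add(-2, Mul(-1, Pow(Add(-4, Add(5, Mul(4, 6))), Rational(1, 2))))) = Mul(Mul(-5, 10), Add(-2, Mul(-1, Pow(Add(-4, Add(5, 24)), Rational(1, 2))))) = Mul(-50, Add(-2, Mul(-1, Pow(Add(-4, 29), Rational(1, 2))))) = Mul(-50, Add(-2, Mul(-1, Pow(25, Rational(1, 2))))) = Mul(-50, Add(-2, Mul(-1, 5))) = Mul(-50, Add(-2, -5)) = Mul(-50, -7) = 350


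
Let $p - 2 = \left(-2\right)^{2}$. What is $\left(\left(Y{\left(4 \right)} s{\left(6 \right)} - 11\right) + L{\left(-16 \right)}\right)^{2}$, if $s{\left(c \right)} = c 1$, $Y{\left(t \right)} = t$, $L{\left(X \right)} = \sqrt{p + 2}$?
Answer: $177 + 52 \sqrt{2} \approx 250.54$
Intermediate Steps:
$p = 6$ ($p = 2 + \left(-2\right)^{2} = 2 + 4 = 6$)
$L{\left(X \right)} = 2 \sqrt{2}$ ($L{\left(X \right)} = \sqrt{6 + 2} = \sqrt{8} = 2 \sqrt{2}$)
$s{\left(c \right)} = c$
$\left(\left(Y{\left(4 \right)} s{\left(6 \right)} - 11\right) + L{\left(-16 \right)}\right)^{2} = \left(\left(4 \cdot 6 - 11\right) + 2 \sqrt{2}\right)^{2} = \left(\left(24 - 11\right) + 2 \sqrt{2}\right)^{2} = \left(13 + 2 \sqrt{2}\right)^{2}$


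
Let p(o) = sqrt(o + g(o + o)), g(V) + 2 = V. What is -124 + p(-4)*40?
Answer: -124 + 40*I*sqrt(14) ≈ -124.0 + 149.67*I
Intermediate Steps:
g(V) = -2 + V
p(o) = sqrt(-2 + 3*o) (p(o) = sqrt(o + (-2 + (o + o))) = sqrt(o + (-2 + 2*o)) = sqrt(-2 + 3*o))
-124 + p(-4)*40 = -124 + sqrt(-2 + 3*(-4))*40 = -124 + sqrt(-2 - 12)*40 = -124 + sqrt(-14)*40 = -124 + (I*sqrt(14))*40 = -124 + 40*I*sqrt(14)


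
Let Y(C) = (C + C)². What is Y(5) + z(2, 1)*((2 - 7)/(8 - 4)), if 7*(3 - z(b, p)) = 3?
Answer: 1355/14 ≈ 96.786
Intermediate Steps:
z(b, p) = 18/7 (z(b, p) = 3 - ⅐*3 = 3 - 3/7 = 18/7)
Y(C) = 4*C² (Y(C) = (2*C)² = 4*C²)
Y(5) + z(2, 1)*((2 - 7)/(8 - 4)) = 4*5² + 18*((2 - 7)/(8 - 4))/7 = 4*25 + 18*(-5/4)/7 = 100 + 18*(-5*¼)/7 = 100 + (18/7)*(-5/4) = 100 - 45/14 = 1355/14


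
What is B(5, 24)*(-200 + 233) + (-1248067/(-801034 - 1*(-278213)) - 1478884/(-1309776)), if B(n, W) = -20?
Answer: -8645112748627/13168815348 ≈ -656.48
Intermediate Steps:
B(5, 24)*(-200 + 233) + (-1248067/(-801034 - 1*(-278213)) - 1478884/(-1309776)) = -20*(-200 + 233) + (-1248067/(-801034 - 1*(-278213)) - 1478884/(-1309776)) = -20*33 + (-1248067/(-801034 + 278213) - 1478884*(-1/1309776)) = -660 + (-1248067/(-522821) + 369721/327444) = -660 + (-1248067*(-1/522821) + 369721/327444) = -660 + (1248067/522821 + 369721/327444) = -660 + 46305381053/13168815348 = -8645112748627/13168815348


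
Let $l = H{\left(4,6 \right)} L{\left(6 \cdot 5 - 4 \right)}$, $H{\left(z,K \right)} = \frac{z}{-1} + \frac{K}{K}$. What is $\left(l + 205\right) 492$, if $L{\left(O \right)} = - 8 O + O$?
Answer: $369492$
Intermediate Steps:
$H{\left(z,K \right)} = 1 - z$ ($H{\left(z,K \right)} = z \left(-1\right) + 1 = - z + 1 = 1 - z$)
$L{\left(O \right)} = - 7 O$
$l = 546$ ($l = \left(1 - 4\right) \left(- 7 \left(6 \cdot 5 - 4\right)\right) = \left(1 - 4\right) \left(- 7 \left(30 - 4\right)\right) = - 3 \left(\left(-7\right) 26\right) = \left(-3\right) \left(-182\right) = 546$)
$\left(l + 205\right) 492 = \left(546 + 205\right) 492 = 751 \cdot 492 = 369492$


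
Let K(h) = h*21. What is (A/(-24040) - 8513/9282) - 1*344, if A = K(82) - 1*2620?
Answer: -19239057401/55784820 ≈ -344.88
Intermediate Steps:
K(h) = 21*h
A = -898 (A = 21*82 - 1*2620 = 1722 - 2620 = -898)
(A/(-24040) - 8513/9282) - 1*344 = (-898/(-24040) - 8513/9282) - 1*344 = (-898*(-1/24040) - 8513*1/9282) - 344 = (449/12020 - 8513/9282) - 344 = -49079321/55784820 - 344 = -19239057401/55784820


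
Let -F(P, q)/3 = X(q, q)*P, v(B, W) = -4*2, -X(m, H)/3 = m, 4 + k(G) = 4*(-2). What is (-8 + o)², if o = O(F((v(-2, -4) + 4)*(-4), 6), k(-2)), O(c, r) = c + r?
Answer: 712336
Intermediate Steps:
k(G) = -12 (k(G) = -4 + 4*(-2) = -4 - 8 = -12)
X(m, H) = -3*m
v(B, W) = -8
F(P, q) = 9*P*q (F(P, q) = -3*(-3*q)*P = -(-9)*P*q = 9*P*q)
o = 852 (o = 9*((-8 + 4)*(-4))*6 - 12 = 9*(-4*(-4))*6 - 12 = 9*16*6 - 12 = 864 - 12 = 852)
(-8 + o)² = (-8 + 852)² = 844² = 712336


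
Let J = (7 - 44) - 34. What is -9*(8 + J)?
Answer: 567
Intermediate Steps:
J = -71 (J = -37 - 34 = -71)
-9*(8 + J) = -9*(8 - 71) = -9*(-63) = 567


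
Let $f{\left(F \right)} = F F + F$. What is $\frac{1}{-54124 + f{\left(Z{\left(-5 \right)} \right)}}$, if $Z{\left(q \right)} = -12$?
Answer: $- \frac{1}{53992} \approx -1.8521 \cdot 10^{-5}$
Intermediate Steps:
$f{\left(F \right)} = F + F^{2}$ ($f{\left(F \right)} = F^{2} + F = F + F^{2}$)
$\frac{1}{-54124 + f{\left(Z{\left(-5 \right)} \right)}} = \frac{1}{-54124 - 12 \left(1 - 12\right)} = \frac{1}{-54124 - -132} = \frac{1}{-54124 + 132} = \frac{1}{-53992} = - \frac{1}{53992}$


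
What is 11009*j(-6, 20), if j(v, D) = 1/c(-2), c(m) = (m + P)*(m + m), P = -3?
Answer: 11009/20 ≈ 550.45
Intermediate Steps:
c(m) = 2*m*(-3 + m) (c(m) = (m - 3)*(m + m) = (-3 + m)*(2*m) = 2*m*(-3 + m))
j(v, D) = 1/20 (j(v, D) = 1/(2*(-2)*(-3 - 2)) = 1/(2*(-2)*(-5)) = 1/20)
11009*j(-6, 20) = 11009*(1/20) = 11009/20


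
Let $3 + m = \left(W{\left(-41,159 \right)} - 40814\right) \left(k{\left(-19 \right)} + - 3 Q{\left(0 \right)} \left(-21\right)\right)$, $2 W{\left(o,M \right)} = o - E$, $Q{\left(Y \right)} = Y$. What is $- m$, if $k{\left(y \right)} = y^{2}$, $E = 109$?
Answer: $14760932$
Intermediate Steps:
$W{\left(o,M \right)} = - \frac{109}{2} + \frac{o}{2}$ ($W{\left(o,M \right)} = \frac{o - 109}{2} = \frac{-109 + o}{2} = - \frac{109}{2} + \frac{o}{2}$)
$m = -14760932$ ($m = -3 + \left(\left(- \frac{109}{2} + \frac{1}{2} \left(-41\right)\right) - 40814\right) \left(\left(-19\right)^{2} + \left(-3\right) 0 \left(-21\right)\right) = -3 + \left(\left(- \frac{109}{2} - \frac{41}{2}\right) - 40814\right) \left(361 + 0 \left(-21\right)\right) = -3 + \left(-75 - 40814\right) \left(361 + 0\right) = -3 - 14760929 = -14760932$)
$- m = \left(-1\right) \left(-14760932\right) = 14760932$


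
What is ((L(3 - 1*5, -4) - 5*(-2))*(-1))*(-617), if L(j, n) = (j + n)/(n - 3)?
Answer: 46892/7 ≈ 6698.9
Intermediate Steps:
L(j, n) = (j + n)/(-3 + n)
((L(3 - 1*5, -4) - 5*(-2))*(-1))*(-617) = ((((3 - 1*5) - 4)/(-3 - 4) - 5*(-2))*(-1))*(-617) = ((((3 - 5) - 4)/(-7) + 10)*(-1))*(-617) = ((-(-2 - 4)/7 + 10)*(-1))*(-617) = ((-⅐*(-6) + 10)*(-1))*(-617) = ((6/7 + 10)*(-1))*(-617) = ((76/7)*(-1))*(-617) = -76/7*(-617) = 46892/7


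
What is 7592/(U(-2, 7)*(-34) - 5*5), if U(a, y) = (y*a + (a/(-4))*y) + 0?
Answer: 1898/83 ≈ 22.867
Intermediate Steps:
U(a, y) = 3*a*y/4 (U(a, y) = (a*y + (a*(-¼))*y) + 0 = (a*y + (-a/4)*y) + 0 = (a*y - a*y/4) + 0 = 3*a*y/4 + 0 = 3*a*y/4)
7592/(U(-2, 7)*(-34) - 5*5) = 7592/(((¾)*(-2)*7)*(-34) - 5*5) = 7592/(-21/2*(-34) - 25) = 7592/(357 - 25) = 7592/332 = 7592*(1/332) = 1898/83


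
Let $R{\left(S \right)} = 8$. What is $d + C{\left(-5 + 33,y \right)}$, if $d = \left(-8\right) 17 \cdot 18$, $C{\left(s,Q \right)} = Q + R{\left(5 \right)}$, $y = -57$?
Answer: $-2497$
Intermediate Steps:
$C{\left(s,Q \right)} = 8 + Q$ ($C{\left(s,Q \right)} = Q + 8 = 8 + Q$)
$d = -2448$ ($d = \left(-136\right) 18 = -2448$)
$d + C{\left(-5 + 33,y \right)} = -2448 + \left(8 - 57\right) = -2448 - 49 = -2497$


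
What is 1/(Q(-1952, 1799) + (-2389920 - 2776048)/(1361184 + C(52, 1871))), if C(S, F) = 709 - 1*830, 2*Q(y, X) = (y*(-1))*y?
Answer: -1361063/2593037062544 ≈ -5.2489e-7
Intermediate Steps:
Q(y, X) = -y²/2 (Q(y, X) = ((y*(-1))*y)/2 = ((-y)*y)/2 = (-y²)/2 = -y²/2)
C(S, F) = -121 (C(S, F) = 709 - 830 = -121)
1/(Q(-1952, 1799) + (-2389920 - 2776048)/(1361184 + C(52, 1871))) = 1/(-½*(-1952)² + (-2389920 - 2776048)/(1361184 - 121)) = 1/(-½*3810304 - 5165968/1361063) = 1/(-1905152 - 5165968*1/1361063) = 1/(-1905152 - 5165968/1361063) = 1/(-2593037062544/1361063) = -1361063/2593037062544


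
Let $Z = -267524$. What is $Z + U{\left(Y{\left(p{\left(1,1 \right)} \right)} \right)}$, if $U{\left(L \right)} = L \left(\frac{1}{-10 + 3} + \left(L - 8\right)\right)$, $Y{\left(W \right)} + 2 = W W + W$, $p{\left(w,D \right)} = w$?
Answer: $-267524$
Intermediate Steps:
$Y{\left(W \right)} = -2 + W + W^{2}$ ($Y{\left(W \right)} = -2 + \left(W W + W\right) = -2 + \left(W^{2} + W\right) = -2 + \left(W + W^{2}\right) = -2 + W + W^{2}$)
$U{\left(L \right)} = L \left(- \frac{57}{7} + L\right)$ ($U{\left(L \right)} = L \left(\frac{1}{-7} + \left(-8 + L\right)\right) = L \left(- \frac{1}{7} + \left(-8 + L\right)\right) = L \left(- \frac{57}{7} + L\right)$)
$Z + U{\left(Y{\left(p{\left(1,1 \right)} \right)} \right)} = -267524 + \frac{\left(-2 + 1 + 1^{2}\right) \left(-57 + 7 \left(-2 + 1 + 1^{2}\right)\right)}{7} = -267524 + \frac{\left(-2 + 1 + 1\right) \left(-57 + 7 \left(-2 + 1 + 1\right)\right)}{7} = -267524 + \frac{1}{7} \cdot 0 \left(-57 + 7 \cdot 0\right) = -267524 + \frac{1}{7} \cdot 0 \left(-57 + 0\right) = -267524 + \frac{1}{7} \cdot 0 \left(-57\right) = -267524 + 0 = -267524$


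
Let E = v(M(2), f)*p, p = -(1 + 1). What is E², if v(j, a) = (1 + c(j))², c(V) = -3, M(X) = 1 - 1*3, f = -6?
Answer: 64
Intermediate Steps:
M(X) = -2 (M(X) = 1 - 3 = -2)
p = -2 (p = -1*2 = -2)
v(j, a) = 4 (v(j, a) = (1 - 3)² = (-2)² = 4)
E = -8 (E = 4*(-2) = -8)
E² = (-8)² = 64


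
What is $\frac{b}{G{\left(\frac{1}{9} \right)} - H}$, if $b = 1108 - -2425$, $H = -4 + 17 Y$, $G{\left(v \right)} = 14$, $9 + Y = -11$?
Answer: $\frac{3533}{358} \approx 9.8687$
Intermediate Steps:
$Y = -20$ ($Y = -9 - 11 = -20$)
$H = -344$ ($H = -4 + 17 \left(-20\right) = -4 - 340 = -344$)
$b = 3533$ ($b = 1108 + 2425 = 3533$)
$\frac{b}{G{\left(\frac{1}{9} \right)} - H} = \frac{3533}{14 - -344} = \frac{3533}{14 + 344} = \frac{3533}{358}$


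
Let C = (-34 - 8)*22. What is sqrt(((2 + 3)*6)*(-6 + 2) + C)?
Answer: 6*I*sqrt(29) ≈ 32.311*I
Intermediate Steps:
C = -924 (C = -42*22 = -924)
sqrt(((2 + 3)*6)*(-6 + 2) + C) = sqrt(((2 + 3)*6)*(-6 + 2) - 924) = sqrt((5*6)*(-4) - 924) = sqrt(30*(-4) - 924) = sqrt(-120 - 924) = sqrt(-1044) = 6*I*sqrt(29)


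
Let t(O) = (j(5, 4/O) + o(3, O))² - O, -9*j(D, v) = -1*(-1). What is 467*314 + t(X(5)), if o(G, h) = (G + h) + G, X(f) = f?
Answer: 11886877/81 ≈ 1.4675e+5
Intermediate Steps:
j(D, v) = -⅑ (j(D, v) = -(-1)*(-1)/9 = -⅑*1 = -⅑)
o(G, h) = h + 2*G
t(O) = (53/9 + O)² - O (t(O) = (-⅑ + (O + 2*3))² - O = (-⅑ + (O + 6))² - O = (-⅑ + (6 + O))² - O = (53/9 + O)² - O)
467*314 + t(X(5)) = 467*314 + (-1*5 + (53 + 9*5)²/81) = 146638 + (-5 + (53 + 45)²/81) = 146638 + (-5 + (1/81)*98²) = 146638 + (-5 + (1/81)*9604) = 146638 + (-5 + 9604/81) = 146638 + 9199/81 = 11886877/81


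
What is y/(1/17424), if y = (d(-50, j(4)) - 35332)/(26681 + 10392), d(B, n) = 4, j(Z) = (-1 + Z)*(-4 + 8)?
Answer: -615555072/37073 ≈ -16604.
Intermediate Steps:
j(Z) = -4 + 4*Z (j(Z) = (-1 + Z)*4 = -4 + 4*Z)
y = -35328/37073 (y = (4 - 35332)/(26681 + 10392) = -35328/37073 ≈ -0.95293)
y/(1/17424) = -35328/(37073*(1/17424)) = -35328/(37073*1/17424) = -35328/37073*17424 = -615555072/37073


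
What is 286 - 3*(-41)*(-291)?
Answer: -35507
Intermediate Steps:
286 - 3*(-41)*(-291) = 286 + 123*(-291) = 286 - 35793 = -35507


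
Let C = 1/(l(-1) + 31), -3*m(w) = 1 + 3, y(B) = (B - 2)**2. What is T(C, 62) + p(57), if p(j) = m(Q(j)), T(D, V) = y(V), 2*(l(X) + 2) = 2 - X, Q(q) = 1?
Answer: 10796/3 ≈ 3598.7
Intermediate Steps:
y(B) = (-2 + B)**2
m(w) = -4/3 (m(w) = -(1 + 3)/3 = -1/3*4 = -4/3)
l(X) = -1 - X/2 (l(X) = -2 + (2 - X)/2 = -2 + (1 - X/2) = -1 - X/2)
C = 2/61 (C = 1/((-1 - 1/2*(-1)) + 31) = 1/((-1 + 1/2) + 31) = 1/(-1/2 + 31) = 1/(61/2) = 2/61 ≈ 0.032787)
T(D, V) = (-2 + V)**2
p(j) = -4/3
T(C, 62) + p(57) = (-2 + 62)**2 - 4/3 = 60**2 - 4/3 = 3600 - 4/3 = 10796/3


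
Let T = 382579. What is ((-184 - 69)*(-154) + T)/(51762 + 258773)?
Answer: 421541/310535 ≈ 1.3575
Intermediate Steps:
((-184 - 69)*(-154) + T)/(51762 + 258773) = ((-184 - 69)*(-154) + 382579)/(51762 + 258773) = (-253*(-154) + 382579)/310535 = (38962 + 382579)*(1/310535) = 421541*(1/310535) = 421541/310535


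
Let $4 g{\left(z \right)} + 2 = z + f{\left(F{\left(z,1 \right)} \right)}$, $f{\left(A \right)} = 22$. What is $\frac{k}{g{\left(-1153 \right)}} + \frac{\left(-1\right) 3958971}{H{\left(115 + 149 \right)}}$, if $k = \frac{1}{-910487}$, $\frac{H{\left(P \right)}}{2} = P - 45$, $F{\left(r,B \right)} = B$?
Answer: $- \frac{1361334105171963}{150610938566} \approx -9038.8$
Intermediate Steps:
$g{\left(z \right)} = 5 + \frac{z}{4}$ ($g{\left(z \right)} = - \frac{1}{2} + \frac{z + 22}{4} = - \frac{1}{2} + \frac{22 + z}{4} = - \frac{1}{2} + \left(\frac{11}{2} + \frac{z}{4}\right) = 5 + \frac{z}{4}$)
$H{\left(P \right)} = -90 + 2 P$ ($H{\left(P \right)} = 2 \left(P - 45\right) = 2 \left(-45 + P\right) = -90 + 2 P$)
$k = - \frac{1}{910487} \approx -1.0983 \cdot 10^{-6}$
$\frac{k}{g{\left(-1153 \right)}} + \frac{\left(-1\right) 3958971}{H{\left(115 + 149 \right)}} = - \frac{1}{910487 \left(5 + \frac{1}{4} \left(-1153\right)\right)} + \frac{\left(-1\right) 3958971}{-90 + 2 \left(115 + 149\right)} = - \frac{1}{910487 \left(5 - \frac{1153}{4}\right)} - \frac{3958971}{-90 + 2 \cdot 264} = - \frac{1}{910487 \left(- \frac{1133}{4}\right)} - \frac{3958971}{-90 + 528} = \left(- \frac{1}{910487}\right) \left(- \frac{4}{1133}\right) - \frac{3958971}{438} = \frac{4}{1031581771} - \frac{1319657}{146} = - \frac{1361334105171963}{150610938566}$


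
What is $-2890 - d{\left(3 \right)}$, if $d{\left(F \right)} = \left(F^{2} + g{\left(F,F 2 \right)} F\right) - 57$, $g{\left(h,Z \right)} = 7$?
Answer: $-2863$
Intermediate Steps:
$d{\left(F \right)} = -57 + F^{2} + 7 F$ ($d{\left(F \right)} = \left(F^{2} + 7 F\right) - 57 = -57 + F^{2} + 7 F$)
$-2890 - d{\left(3 \right)} = -2890 - \left(-57 + 3^{2} + 7 \cdot 3\right) = -2890 - \left(-57 + 9 + 21\right) = -2890 - -27 = -2890 + 27 = -2863$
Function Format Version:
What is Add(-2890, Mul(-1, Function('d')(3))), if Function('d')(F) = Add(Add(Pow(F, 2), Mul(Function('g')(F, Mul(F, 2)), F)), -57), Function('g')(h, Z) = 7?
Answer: -2863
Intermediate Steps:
Function('d')(F) = Add(-57, Pow(F, 2), Mul(7, F)) (Function('d')(F) = Add(Add(Pow(F, 2), Mul(7, F)), -57) = Add(-57, Pow(F, 2), Mul(7, F)))
Add(-2890, Mul(-1, Function('d')(3))) = Add(-2890, Mul(-1, Add(-57, Pow(3, 2), Mul(7, 3)))) = Add(-2890, Mul(-1, Add(-57, 9, 21))) = Add(-2890, Mul(-1, -27)) = Add(-2890, 27) = -2863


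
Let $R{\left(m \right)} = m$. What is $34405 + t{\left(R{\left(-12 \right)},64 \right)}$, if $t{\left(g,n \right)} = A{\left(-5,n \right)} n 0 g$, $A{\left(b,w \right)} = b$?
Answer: $34405$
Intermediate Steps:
$t{\left(g,n \right)} = 0$ ($t{\left(g,n \right)} = - 5 n 0 g = - 5 \cdot 0 g = \left(-5\right) 0 = 0$)
$34405 + t{\left(R{\left(-12 \right)},64 \right)} = 34405 + 0 = 34405$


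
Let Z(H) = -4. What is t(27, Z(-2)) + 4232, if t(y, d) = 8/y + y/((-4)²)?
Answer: 1829081/432 ≈ 4234.0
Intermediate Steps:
t(y, d) = 8/y + y/16
t(27, Z(-2)) + 4232 = (8/27 + (1/16)*27) + 4232 = (8*(1/27) + 27/16) + 4232 = (8/27 + 27/16) + 4232 = 857/432 + 4232 = 1829081/432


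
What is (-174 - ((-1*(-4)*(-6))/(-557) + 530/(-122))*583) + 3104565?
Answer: 105563093210/33977 ≈ 3.1069e+6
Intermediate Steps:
(-174 - ((-1*(-4)*(-6))/(-557) + 530/(-122))*583) + 3104565 = (-174 - ((4*(-6))*(-1/557) + 530*(-1/122))*583) + 3104565 = (-174 - (-24*(-1/557) - 265/61)*583) + 3104565 = (-174 - (24/557 - 265/61)*583) + 3104565 = (-174 - 1*(-146141/33977)*583) + 3104565 = (-174 + (146141/33977)*583) + 3104565 = (-174 + 85200203/33977) + 3104565 = 79288205/33977 + 3104565 = 105563093210/33977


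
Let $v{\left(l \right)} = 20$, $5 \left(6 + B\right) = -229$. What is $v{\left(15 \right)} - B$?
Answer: $\frac{359}{5} \approx 71.8$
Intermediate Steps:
$B = - \frac{259}{5}$ ($B = -6 + \frac{1}{5} \left(-229\right) = -6 - \frac{229}{5} = - \frac{259}{5} \approx -51.8$)
$v{\left(15 \right)} - B = 20 - - \frac{259}{5} = 20 + \frac{259}{5} = \frac{359}{5}$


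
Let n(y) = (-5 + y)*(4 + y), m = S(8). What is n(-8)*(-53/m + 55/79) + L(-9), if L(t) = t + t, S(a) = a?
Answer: -51555/158 ≈ -326.30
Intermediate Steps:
L(t) = 2*t
m = 8
n(-8)*(-53/m + 55/79) + L(-9) = (-20 + (-8)**2 - 1*(-8))*(-53/8 + 55/79) + 2*(-9) = (-20 + 64 + 8)*(-53*1/8 + 55*(1/79)) - 18 = 52*(-53/8 + 55/79) - 18 = 52*(-3747/632) - 18 = -48711/158 - 18 = -51555/158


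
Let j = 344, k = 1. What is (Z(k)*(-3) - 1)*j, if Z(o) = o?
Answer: -1376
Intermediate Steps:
(Z(k)*(-3) - 1)*j = (1*(-3) - 1)*344 = (-3 - 1)*344 = -4*344 = -1376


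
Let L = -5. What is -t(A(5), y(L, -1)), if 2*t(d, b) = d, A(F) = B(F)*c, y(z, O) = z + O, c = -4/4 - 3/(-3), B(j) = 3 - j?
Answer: 0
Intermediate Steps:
c = 0 (c = -4*¼ - 3*(-⅓) = -1 + 1 = 0)
y(z, O) = O + z
A(F) = 0 (A(F) = (3 - F)*0 = 0)
t(d, b) = d/2
-t(A(5), y(L, -1)) = -0/2 = -1*0 = 0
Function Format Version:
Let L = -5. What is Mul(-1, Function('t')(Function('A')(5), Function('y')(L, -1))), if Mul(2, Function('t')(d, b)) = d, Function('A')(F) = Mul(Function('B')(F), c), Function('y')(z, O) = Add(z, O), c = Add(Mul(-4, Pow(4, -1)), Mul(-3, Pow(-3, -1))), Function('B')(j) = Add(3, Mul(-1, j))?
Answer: 0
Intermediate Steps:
c = 0 (c = Add(Mul(-4, Rational(1, 4)), Mul(-3, Rational(-1, 3))) = Add(-1, 1) = 0)
Function('y')(z, O) = Add(O, z)
Function('A')(F) = 0 (Function('A')(F) = Mul(Add(3, Mul(-1, F)), 0) = 0)
Function('t')(d, b) = Mul(Rational(1, 2), d)
Mul(-1, Function('t')(Function('A')(5), Function('y')(L, -1))) = Mul(-1, Mul(Rational(1, 2), 0)) = Mul(-1, 0) = 0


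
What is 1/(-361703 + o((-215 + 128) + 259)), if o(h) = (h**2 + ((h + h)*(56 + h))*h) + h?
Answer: 1/13158357 ≈ 7.5997e-8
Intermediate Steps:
o(h) = h + h**2 + 2*h**2*(56 + h) (o(h) = (h**2 + ((2*h)*(56 + h))*h) + h = (h**2 + (2*h*(56 + h))*h) + h = (h**2 + 2*h**2*(56 + h)) + h = h + h**2 + 2*h**2*(56 + h))
1/(-361703 + o((-215 + 128) + 259)) = 1/(-361703 + ((-215 + 128) + 259)*(1 + 2*((-215 + 128) + 259)**2 + 113*((-215 + 128) + 259))) = 1/(-361703 + (-87 + 259)*(1 + 2*(-87 + 259)**2 + 113*(-87 + 259))) = 1/(-361703 + 172*(1 + 2*172**2 + 113*172)) = 1/(-361703 + 172*(1 + 2*29584 + 19436)) = 1/(-361703 + 172*(1 + 59168 + 19436)) = 1/(-361703 + 172*78605) = 1/(-361703 + 13520060) = 1/13158357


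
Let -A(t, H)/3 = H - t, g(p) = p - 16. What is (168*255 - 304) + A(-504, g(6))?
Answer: 41054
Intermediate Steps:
g(p) = -16 + p
A(t, H) = -3*H + 3*t (A(t, H) = -3*(H - t) = -3*H + 3*t)
(168*255 - 304) + A(-504, g(6)) = (168*255 - 304) + (-3*(-16 + 6) + 3*(-504)) = (42840 - 304) + (-3*(-10) - 1512) = 42536 + (30 - 1512) = 42536 - 1482 = 41054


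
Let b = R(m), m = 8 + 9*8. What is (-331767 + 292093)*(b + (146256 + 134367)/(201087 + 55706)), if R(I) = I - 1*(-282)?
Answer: -3699191421386/256793 ≈ -1.4405e+7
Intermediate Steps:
m = 80 (m = 8 + 72 = 80)
R(I) = 282 + I (R(I) = I + 282 = 282 + I)
b = 362 (b = 282 + 80 = 362)
(-331767 + 292093)*(b + (146256 + 134367)/(201087 + 55706)) = (-331767 + 292093)*(362 + (146256 + 134367)/(201087 + 55706)) = -39674*(362 + 280623/256793) = -39674*93239689/256793 = -3699191421386/256793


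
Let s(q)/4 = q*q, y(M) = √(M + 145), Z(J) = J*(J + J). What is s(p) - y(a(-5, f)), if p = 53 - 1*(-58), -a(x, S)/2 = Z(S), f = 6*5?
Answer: 49284 - I*√3455 ≈ 49284.0 - 58.779*I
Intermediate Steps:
Z(J) = 2*J² (Z(J) = J*(2*J) = 2*J²)
f = 30
a(x, S) = -4*S²
y(M) = √(145 + M)
p = 111 (p = 53 + 58 = 111)
s(q) = 4*q² (s(q) = 4*(q*q) = 4*q²)
s(p) - y(a(-5, f)) = 4*111² - √(145 - 4*30²) = 4*12321 - √(145 - 4*900) = 49284 - √(145 - 3600) = 49284 - √(-3455) = 49284 - I*√3455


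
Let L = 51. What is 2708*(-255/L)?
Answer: -13540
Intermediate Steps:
2708*(-255/L) = 2708*(-255/51) = 2708*(-255*1/51) = 2708*(-5) = -13540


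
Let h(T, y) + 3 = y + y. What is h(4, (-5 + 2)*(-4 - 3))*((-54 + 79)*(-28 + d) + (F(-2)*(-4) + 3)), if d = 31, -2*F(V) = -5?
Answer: 2652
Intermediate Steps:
F(V) = 5/2 (F(V) = -½*(-5) = 5/2)
h(T, y) = -3 + 2*y (h(T, y) = -3 + (y + y) = -3 + 2*y)
h(4, (-5 + 2)*(-4 - 3))*((-54 + 79)*(-28 + d) + (F(-2)*(-4) + 3)) = (-3 + 2*((-5 + 2)*(-4 - 3)))*((-54 + 79)*(-28 + 31) + ((5/2)*(-4) + 3)) = (-3 + 2*(-3*(-7)))*(25*3 + (-10 + 3)) = (-3 + 2*21)*(75 - 7) = (-3 + 42)*68 = 39*68 = 2652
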